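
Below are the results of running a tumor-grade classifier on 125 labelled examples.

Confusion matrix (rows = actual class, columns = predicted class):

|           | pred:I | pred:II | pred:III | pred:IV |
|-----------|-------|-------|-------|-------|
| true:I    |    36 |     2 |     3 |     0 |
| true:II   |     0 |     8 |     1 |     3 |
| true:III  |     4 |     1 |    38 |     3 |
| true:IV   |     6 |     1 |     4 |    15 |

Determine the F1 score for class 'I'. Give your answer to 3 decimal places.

F1 score = 2·TP/(2·TP+FP+FN).
I: TP=36, FP=0+4+6=10, FN=2+3+0=5 → 72/87 = 0.8276

0.828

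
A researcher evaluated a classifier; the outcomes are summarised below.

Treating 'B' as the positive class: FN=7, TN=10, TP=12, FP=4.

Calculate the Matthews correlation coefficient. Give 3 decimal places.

0.342

MCC = (TP·TN − FP·FN) / √((TP+FP)(TP+FN)(TN+FP)(TN+FN))
Numerator = 12·10 − 4·7 = 92
Denominator = √(16·19·14·17) = √72352 = 268.9833
MCC = 92 / 268.9833 = 0.342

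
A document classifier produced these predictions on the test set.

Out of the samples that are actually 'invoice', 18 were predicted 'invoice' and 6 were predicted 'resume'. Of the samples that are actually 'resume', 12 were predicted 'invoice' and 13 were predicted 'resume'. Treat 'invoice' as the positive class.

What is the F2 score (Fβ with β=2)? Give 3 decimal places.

0.714

Fβ = (1+β²)·TP / ((1+β²)·TP + β²·FN + FP), with β²=4
= 5·18 / (5·18 + 4·6 + 12) = 0.714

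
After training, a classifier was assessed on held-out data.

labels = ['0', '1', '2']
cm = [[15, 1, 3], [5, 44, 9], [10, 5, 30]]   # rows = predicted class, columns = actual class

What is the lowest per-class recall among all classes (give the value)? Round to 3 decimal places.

0.500

Per-class recall (TP/(TP+FN)):
  0: TP=15, FN=5+10=15 → 15/30 = 0.5000
  1: TP=44, FN=1+5=6 → 44/50 = 0.8800
  2: TP=30, FN=3+9=12 → 30/42 = 0.7143
Lowest is class '0' with recall = 0.500.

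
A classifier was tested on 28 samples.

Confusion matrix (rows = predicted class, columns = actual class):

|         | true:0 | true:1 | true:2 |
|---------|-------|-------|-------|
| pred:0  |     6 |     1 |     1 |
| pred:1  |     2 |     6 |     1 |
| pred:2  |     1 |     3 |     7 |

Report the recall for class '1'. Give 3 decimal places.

recall = TP/(TP+FN).
1: TP=6, FN=1+3=4 → 6/10 = 0.6000

0.600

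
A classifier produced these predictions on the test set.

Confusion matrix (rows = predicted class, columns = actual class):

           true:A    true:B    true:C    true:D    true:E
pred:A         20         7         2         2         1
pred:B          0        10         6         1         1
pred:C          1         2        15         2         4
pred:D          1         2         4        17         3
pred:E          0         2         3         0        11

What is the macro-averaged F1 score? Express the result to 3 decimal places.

0.618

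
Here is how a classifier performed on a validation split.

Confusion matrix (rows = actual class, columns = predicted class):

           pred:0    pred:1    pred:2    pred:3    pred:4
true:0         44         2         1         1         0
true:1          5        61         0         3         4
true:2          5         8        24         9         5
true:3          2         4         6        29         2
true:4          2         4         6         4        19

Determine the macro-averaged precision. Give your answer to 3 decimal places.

0.689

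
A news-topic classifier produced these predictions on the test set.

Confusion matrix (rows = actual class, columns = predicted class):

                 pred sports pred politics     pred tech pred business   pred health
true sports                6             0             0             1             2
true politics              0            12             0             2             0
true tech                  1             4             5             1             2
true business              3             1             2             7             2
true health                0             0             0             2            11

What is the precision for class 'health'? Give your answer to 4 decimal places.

0.6471

precision = TP/(TP+FP).
health: TP=11, FP=2+0+2+2=6 → 11/17 = 0.64706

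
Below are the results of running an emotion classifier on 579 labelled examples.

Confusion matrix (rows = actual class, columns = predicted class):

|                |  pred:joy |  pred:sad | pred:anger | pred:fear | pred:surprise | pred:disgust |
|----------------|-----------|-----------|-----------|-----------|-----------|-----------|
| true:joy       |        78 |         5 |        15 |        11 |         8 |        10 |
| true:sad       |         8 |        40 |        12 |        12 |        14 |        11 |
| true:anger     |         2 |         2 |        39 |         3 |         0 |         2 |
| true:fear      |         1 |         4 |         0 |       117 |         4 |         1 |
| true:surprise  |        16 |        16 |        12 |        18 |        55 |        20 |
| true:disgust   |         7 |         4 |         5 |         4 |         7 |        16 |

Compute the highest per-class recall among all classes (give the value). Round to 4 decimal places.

0.9213

Per-class recall (TP/(TP+FN)):
  joy: TP=78, FN=5+15+11+8+10=49 → 78/127 = 0.61417
  sad: TP=40, FN=8+12+12+14+11=57 → 40/97 = 0.41237
  anger: TP=39, FN=2+2+3+0+2=9 → 39/48 = 0.81250
  fear: TP=117, FN=1+4+0+4+1=10 → 117/127 = 0.92126
  surprise: TP=55, FN=16+16+12+18+20=82 → 55/137 = 0.40146
  disgust: TP=16, FN=7+4+5+4+7=27 → 16/43 = 0.37209
Highest is class 'fear' with recall = 0.9213.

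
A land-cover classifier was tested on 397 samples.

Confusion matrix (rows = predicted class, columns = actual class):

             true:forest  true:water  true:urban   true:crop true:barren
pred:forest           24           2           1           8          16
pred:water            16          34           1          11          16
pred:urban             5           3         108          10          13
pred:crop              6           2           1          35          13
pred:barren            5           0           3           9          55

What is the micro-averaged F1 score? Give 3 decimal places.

0.645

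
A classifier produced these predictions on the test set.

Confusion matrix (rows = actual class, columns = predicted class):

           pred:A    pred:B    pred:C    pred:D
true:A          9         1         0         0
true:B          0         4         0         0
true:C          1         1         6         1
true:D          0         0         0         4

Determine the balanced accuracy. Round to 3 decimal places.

0.892

Balanced accuracy = mean of per-class recall.
  A: recall = 9/10 = 0.9000
  B: recall = 4/4 = 1.0000
  C: recall = 6/9 = 0.6667
  D: recall = 4/4 = 1.0000
Mean = (0.9000 + 1.0000 + 0.6667 + 1.0000) / 4 = 0.892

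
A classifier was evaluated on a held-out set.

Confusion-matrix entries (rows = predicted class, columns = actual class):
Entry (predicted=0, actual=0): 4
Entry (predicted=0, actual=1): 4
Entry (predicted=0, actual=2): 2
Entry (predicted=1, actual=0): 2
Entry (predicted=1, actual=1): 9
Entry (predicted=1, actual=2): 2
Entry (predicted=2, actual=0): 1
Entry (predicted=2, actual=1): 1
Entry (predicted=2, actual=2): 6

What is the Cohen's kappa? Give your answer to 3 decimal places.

0.409

Observed agreement pₒ = trace/N = 19/31 = 0.6129
Expected agreement pₑ = Σ (rowᵢ·colᵢ)/N² = (7·10 + 14·13 + 10·8)/31² = 0.3455
κ = (pₒ − pₑ)/(1 − pₑ) = (0.6129 − 0.3455)/(1 − 0.3455) = 0.409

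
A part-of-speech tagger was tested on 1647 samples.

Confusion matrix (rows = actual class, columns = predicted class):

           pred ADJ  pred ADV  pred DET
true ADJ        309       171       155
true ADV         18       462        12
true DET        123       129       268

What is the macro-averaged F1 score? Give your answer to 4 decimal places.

Per-class F1 score (2·TP/(2·TP+FP+FN)):
  ADJ: TP=309, FP=18+123=141, FN=171+155=326 → 618/1085 = 0.56959
  ADV: TP=462, FP=171+129=300, FN=18+12=30 → 924/1254 = 0.73684
  DET: TP=268, FP=155+12=167, FN=123+129=252 → 536/955 = 0.56126
Macro-F1 score = mean = (0.56959 + 0.73684 + 0.56126) / 3 = 0.6226

0.6226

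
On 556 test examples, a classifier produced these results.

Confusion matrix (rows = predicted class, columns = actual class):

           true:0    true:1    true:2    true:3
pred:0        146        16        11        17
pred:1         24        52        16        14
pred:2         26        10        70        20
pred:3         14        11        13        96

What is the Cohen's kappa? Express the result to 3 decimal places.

Observed agreement pₒ = trace/N = 364/556 = 0.6547
Expected agreement pₑ = Σ (rowᵢ·colᵢ)/N² = (210·190 + 89·106 + 110·126 + 147·134)/556² = 0.2681
κ = (pₒ − pₑ)/(1 − pₑ) = (0.6547 − 0.2681)/(1 − 0.2681) = 0.528

0.528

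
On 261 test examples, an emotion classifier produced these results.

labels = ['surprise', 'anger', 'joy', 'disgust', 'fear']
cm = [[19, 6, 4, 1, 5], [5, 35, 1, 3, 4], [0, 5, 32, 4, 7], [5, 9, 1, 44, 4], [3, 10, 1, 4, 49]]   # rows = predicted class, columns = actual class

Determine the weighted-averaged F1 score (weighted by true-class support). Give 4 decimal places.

0.6829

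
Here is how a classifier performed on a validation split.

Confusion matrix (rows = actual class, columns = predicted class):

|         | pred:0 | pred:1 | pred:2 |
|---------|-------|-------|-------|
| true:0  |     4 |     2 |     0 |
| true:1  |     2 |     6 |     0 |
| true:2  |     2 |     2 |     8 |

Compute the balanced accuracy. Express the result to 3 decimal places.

0.694

Balanced accuracy = mean of per-class recall.
  0: recall = 4/6 = 0.6667
  1: recall = 6/8 = 0.7500
  2: recall = 8/12 = 0.6667
Mean = (0.6667 + 0.7500 + 0.6667) / 3 = 0.694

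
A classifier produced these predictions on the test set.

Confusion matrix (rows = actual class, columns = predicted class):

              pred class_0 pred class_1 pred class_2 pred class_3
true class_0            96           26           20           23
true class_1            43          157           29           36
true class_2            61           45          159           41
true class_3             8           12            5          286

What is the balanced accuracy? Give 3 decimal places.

0.653

Balanced accuracy = mean of per-class recall.
  class_0: recall = 96/165 = 0.5818
  class_1: recall = 157/265 = 0.5925
  class_2: recall = 159/306 = 0.5196
  class_3: recall = 286/311 = 0.9196
Mean = (0.5818 + 0.5925 + 0.5196 + 0.9196) / 4 = 0.653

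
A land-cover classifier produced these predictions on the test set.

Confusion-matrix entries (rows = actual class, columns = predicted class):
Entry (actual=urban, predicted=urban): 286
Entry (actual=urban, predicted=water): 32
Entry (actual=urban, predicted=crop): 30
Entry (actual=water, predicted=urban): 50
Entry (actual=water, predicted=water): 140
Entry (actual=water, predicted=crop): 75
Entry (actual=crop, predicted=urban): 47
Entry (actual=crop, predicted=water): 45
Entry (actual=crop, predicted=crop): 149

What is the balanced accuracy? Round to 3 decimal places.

Balanced accuracy = mean of per-class recall.
  urban: recall = 286/348 = 0.8218
  water: recall = 140/265 = 0.5283
  crop: recall = 149/241 = 0.6183
Mean = (0.8218 + 0.5283 + 0.6183) / 3 = 0.656

0.656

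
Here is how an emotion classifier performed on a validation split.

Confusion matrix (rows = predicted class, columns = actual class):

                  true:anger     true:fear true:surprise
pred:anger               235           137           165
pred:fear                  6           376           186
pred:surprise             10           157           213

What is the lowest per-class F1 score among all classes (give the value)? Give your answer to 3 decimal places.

Per-class F1 score (2·TP/(2·TP+FP+FN)):
  anger: TP=235, FP=137+165=302, FN=6+10=16 → 470/788 = 0.5964
  fear: TP=376, FP=6+186=192, FN=137+157=294 → 752/1238 = 0.6074
  surprise: TP=213, FP=10+157=167, FN=165+186=351 → 426/944 = 0.4513
Lowest is class 'surprise' with F1 score = 0.451.

0.451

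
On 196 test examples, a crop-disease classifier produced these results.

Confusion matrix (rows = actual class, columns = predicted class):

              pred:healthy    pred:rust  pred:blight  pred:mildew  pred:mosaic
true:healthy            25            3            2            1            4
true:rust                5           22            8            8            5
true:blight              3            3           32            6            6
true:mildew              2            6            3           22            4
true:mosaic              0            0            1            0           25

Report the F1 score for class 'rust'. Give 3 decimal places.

0.537

Treat 'rust' as positive and all other classes as negative.
F1 score = 2·TP/(2·TP+FP+FN).
rust: TP=22, FP=3+3+6+0=12, FN=5+8+8+5=26 → 44/82 = 0.5366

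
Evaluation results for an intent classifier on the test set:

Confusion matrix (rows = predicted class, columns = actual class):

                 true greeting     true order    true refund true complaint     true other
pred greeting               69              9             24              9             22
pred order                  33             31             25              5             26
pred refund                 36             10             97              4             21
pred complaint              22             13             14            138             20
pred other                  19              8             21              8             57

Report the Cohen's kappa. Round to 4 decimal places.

0.4067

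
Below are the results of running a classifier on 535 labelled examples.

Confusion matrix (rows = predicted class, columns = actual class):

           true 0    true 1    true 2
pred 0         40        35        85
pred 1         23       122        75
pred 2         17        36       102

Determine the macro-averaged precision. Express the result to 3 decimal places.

0.488

Per-class precision (TP/(TP+FP)):
  0: TP=40, FP=35+85=120 → 40/160 = 0.2500
  1: TP=122, FP=23+75=98 → 122/220 = 0.5545
  2: TP=102, FP=17+36=53 → 102/155 = 0.6581
Macro-precision = mean = (0.2500 + 0.5545 + 0.6581) / 3 = 0.488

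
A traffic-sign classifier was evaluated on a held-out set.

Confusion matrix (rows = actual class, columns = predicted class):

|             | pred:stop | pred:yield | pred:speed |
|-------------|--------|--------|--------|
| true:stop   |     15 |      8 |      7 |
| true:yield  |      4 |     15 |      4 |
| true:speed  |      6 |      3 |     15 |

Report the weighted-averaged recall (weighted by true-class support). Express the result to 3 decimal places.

Per-class recall (TP/(TP+FN)):
  stop: TP=15, FN=8+7=15 → 15/30 = 0.5000
  yield: TP=15, FN=4+4=8 → 15/23 = 0.6522
  speed: TP=15, FN=6+3=9 → 15/24 = 0.6250
Weighted-recall = Σ (supportᵢ/N)·recallᵢ with N=77: (30/77)·0.5000 + (23/77)·0.6522 + (24/77)·0.6250 = 0.584

0.584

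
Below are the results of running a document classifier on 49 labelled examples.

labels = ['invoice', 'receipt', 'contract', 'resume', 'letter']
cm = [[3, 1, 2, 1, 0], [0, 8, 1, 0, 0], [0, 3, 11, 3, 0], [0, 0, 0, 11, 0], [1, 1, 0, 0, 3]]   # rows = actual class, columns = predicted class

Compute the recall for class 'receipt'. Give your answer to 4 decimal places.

0.8889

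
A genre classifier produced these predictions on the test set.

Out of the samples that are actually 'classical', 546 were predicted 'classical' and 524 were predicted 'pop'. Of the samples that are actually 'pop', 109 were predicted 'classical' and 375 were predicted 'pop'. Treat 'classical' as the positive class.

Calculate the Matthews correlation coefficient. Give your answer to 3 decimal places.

0.267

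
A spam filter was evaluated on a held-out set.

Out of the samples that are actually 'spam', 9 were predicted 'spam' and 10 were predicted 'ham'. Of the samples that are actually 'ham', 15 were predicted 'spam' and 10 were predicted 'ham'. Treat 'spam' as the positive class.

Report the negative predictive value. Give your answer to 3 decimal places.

0.500

NPV = TN/(TN+FN) = 10/(10+10) = 0.500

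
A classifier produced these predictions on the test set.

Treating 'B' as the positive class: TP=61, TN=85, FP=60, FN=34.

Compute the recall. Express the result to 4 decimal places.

0.6421

Recall = TP/(TP+FN) = 61/(61+34) = 61/95 = 0.6421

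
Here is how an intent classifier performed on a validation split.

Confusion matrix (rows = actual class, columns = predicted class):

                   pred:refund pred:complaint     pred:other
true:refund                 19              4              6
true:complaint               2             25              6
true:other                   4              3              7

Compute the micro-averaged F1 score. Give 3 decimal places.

0.671

Micro-averaging pools counts across classes: ΣTP=51, ΣFP=25, ΣFN=25.
Micro-F1 score = 2·TP/(2·TP+FP+FN) on pooled counts = 0.671 (equals overall accuracy in single-label multiclass).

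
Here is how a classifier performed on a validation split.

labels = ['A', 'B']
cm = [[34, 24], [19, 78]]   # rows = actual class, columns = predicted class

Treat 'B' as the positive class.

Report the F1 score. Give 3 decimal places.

0.784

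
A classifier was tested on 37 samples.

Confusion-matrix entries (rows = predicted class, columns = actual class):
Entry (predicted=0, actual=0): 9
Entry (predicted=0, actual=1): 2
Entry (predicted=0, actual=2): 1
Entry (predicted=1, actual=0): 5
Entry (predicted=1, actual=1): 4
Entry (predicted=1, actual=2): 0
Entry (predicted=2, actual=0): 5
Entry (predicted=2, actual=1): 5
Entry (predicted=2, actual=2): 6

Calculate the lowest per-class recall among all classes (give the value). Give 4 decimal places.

Per-class recall (TP/(TP+FN)):
  0: TP=9, FN=5+5=10 → 9/19 = 0.47368
  1: TP=4, FN=2+5=7 → 4/11 = 0.36364
  2: TP=6, FN=1+0=1 → 6/7 = 0.85714
Lowest is class '1' with recall = 0.3636.

0.3636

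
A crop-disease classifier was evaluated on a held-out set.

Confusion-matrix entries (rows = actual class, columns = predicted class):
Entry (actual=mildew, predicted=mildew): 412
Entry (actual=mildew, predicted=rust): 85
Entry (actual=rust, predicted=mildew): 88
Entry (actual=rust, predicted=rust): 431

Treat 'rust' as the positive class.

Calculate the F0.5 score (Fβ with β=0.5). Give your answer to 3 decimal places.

0.834

Fβ = (1+β²)·TP / ((1+β²)·TP + β²·FN + FP), with β²=1/4
= 1.25·431 / (1.25·431 + 0.25·88 + 85) = 0.834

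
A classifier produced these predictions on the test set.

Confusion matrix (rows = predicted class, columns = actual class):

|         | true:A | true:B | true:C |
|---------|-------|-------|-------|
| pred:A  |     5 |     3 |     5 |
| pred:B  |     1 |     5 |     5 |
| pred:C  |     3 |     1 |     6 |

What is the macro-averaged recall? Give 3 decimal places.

Per-class recall (TP/(TP+FN)):
  A: TP=5, FN=1+3=4 → 5/9 = 0.5556
  B: TP=5, FN=3+1=4 → 5/9 = 0.5556
  C: TP=6, FN=5+5=10 → 6/16 = 0.3750
Macro-recall = mean = (0.5556 + 0.5556 + 0.3750) / 3 = 0.495

0.495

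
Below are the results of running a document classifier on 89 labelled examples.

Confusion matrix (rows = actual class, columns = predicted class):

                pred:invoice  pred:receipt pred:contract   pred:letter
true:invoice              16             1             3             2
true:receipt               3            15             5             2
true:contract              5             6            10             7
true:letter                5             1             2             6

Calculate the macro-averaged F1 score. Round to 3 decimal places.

0.514

Per-class F1 score (2·TP/(2·TP+FP+FN)):
  invoice: TP=16, FP=3+5+5=13, FN=1+3+2=6 → 32/51 = 0.6275
  receipt: TP=15, FP=1+6+1=8, FN=3+5+2=10 → 30/48 = 0.6250
  contract: TP=10, FP=3+5+2=10, FN=5+6+7=18 → 20/48 = 0.4167
  letter: TP=6, FP=2+2+7=11, FN=5+1+2=8 → 12/31 = 0.3871
Macro-F1 score = mean = (0.6275 + 0.6250 + 0.4167 + 0.3871) / 4 = 0.514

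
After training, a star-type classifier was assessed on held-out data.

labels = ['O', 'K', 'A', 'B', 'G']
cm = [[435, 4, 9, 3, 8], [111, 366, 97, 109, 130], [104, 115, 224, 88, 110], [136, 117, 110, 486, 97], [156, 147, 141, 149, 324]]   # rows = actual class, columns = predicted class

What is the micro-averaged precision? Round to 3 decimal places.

0.486

Micro-averaging pools counts across classes: ΣTP=1835, ΣFP=1941, ΣFN=1941.
Micro-precision = TP/(TP+FP) on pooled counts = 0.486 (equals overall accuracy in single-label multiclass).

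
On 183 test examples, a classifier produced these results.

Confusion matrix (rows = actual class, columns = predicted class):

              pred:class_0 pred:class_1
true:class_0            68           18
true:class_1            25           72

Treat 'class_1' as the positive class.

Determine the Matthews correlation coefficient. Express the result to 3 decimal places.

MCC = (TP·TN − FP·FN) / √((TP+FP)(TP+FN)(TN+FP)(TN+FN))
Numerator = 72·68 − 18·25 = 4446
Denominator = √(90·97·86·93) = √69822540 = 8355.9883
MCC = 4446 / 8355.9883 = 0.532

0.532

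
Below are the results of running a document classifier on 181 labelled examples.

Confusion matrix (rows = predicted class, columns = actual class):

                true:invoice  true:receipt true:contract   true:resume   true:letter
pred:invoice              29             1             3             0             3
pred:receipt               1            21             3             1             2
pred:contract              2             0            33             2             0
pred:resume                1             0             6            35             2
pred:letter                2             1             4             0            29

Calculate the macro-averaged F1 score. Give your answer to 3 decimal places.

0.813

Per-class F1 score (2·TP/(2·TP+FP+FN)):
  invoice: TP=29, FP=1+3+0+3=7, FN=1+2+1+2=6 → 58/71 = 0.8169
  receipt: TP=21, FP=1+3+1+2=7, FN=1+0+0+1=2 → 42/51 = 0.8235
  contract: TP=33, FP=2+0+2+0=4, FN=3+3+6+4=16 → 66/86 = 0.7674
  resume: TP=35, FP=1+0+6+2=9, FN=0+1+2+0=3 → 70/82 = 0.8537
  letter: TP=29, FP=2+1+4+0=7, FN=3+2+0+2=7 → 58/72 = 0.8056
Macro-F1 score = mean = (0.8169 + 0.8235 + 0.7674 + 0.8537 + 0.8056) / 5 = 0.813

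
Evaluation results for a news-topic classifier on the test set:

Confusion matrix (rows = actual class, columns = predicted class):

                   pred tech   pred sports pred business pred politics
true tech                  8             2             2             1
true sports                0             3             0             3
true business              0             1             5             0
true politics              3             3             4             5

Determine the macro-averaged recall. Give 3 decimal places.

0.571

Per-class recall (TP/(TP+FN)):
  tech: TP=8, FN=2+2+1=5 → 8/13 = 0.6154
  sports: TP=3, FN=0+0+3=3 → 3/6 = 0.5000
  business: TP=5, FN=0+1+0=1 → 5/6 = 0.8333
  politics: TP=5, FN=3+3+4=10 → 5/15 = 0.3333
Macro-recall = mean = (0.6154 + 0.5000 + 0.8333 + 0.3333) / 4 = 0.571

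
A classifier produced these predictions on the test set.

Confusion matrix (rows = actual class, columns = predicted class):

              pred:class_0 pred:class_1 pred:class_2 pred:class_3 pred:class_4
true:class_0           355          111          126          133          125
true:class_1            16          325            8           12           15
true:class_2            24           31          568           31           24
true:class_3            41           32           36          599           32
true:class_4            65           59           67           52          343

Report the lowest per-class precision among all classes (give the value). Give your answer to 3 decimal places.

0.582

Per-class precision (TP/(TP+FP)):
  class_0: TP=355, FP=16+24+41+65=146 → 355/501 = 0.7086
  class_1: TP=325, FP=111+31+32+59=233 → 325/558 = 0.5824
  class_2: TP=568, FP=126+8+36+67=237 → 568/805 = 0.7056
  class_3: TP=599, FP=133+12+31+52=228 → 599/827 = 0.7243
  class_4: TP=343, FP=125+15+24+32=196 → 343/539 = 0.6364
Lowest is class 'class_1' with precision = 0.582.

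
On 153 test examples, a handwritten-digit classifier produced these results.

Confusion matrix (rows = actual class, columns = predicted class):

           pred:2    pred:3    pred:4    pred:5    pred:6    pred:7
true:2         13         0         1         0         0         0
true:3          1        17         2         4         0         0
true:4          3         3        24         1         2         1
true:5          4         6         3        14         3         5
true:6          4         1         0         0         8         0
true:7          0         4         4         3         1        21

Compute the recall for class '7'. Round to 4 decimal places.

One-vs-rest for '7': TP = diagonal; FP = other classes predicted '7'; FN = '7' predicted as other.
recall = TP/(TP+FN).
7: TP=21, FN=0+4+4+3+1=12 → 21/33 = 0.63636

0.6364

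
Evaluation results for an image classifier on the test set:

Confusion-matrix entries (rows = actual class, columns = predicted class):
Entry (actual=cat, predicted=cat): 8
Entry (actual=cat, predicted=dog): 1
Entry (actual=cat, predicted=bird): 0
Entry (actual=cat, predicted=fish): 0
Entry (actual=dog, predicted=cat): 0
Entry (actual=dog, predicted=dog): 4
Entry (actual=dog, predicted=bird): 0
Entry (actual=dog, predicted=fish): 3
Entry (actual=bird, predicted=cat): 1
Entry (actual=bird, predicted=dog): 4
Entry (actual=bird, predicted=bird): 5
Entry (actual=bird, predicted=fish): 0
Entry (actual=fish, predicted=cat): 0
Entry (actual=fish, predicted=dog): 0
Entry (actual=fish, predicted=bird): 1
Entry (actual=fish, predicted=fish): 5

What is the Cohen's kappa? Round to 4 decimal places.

0.5855

Observed agreement pₒ = trace/N = 22/32 = 0.68750
Expected agreement pₑ = Σ (rowᵢ·colᵢ)/N² = (9·9 + 7·9 + 10·6 + 6·8)/32² = 0.24609
κ = (pₒ − pₑ)/(1 − pₑ) = (0.68750 − 0.24609)/(1 − 0.24609) = 0.5855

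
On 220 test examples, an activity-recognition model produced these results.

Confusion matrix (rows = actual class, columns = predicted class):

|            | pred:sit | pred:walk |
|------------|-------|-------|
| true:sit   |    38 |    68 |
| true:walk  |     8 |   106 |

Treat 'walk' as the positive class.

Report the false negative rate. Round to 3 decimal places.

FNR = FN/(FN+TP) = 8/(8+106) = 0.070

0.070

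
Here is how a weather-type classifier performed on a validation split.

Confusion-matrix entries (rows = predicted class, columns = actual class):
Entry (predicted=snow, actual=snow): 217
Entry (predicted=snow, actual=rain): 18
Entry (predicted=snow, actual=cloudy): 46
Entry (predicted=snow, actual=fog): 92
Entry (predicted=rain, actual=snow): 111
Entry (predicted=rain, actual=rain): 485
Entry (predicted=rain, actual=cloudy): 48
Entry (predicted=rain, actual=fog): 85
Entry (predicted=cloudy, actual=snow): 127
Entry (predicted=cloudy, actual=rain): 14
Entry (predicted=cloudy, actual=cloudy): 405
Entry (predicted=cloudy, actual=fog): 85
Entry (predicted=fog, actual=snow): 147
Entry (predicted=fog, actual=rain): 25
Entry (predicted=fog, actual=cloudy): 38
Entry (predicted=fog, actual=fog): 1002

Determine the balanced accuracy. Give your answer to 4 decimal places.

0.7006

Balanced accuracy = mean of per-class recall.
  snow: recall = 217/602 = 0.36047
  rain: recall = 485/542 = 0.89483
  cloudy: recall = 405/537 = 0.75419
  fog: recall = 1002/1264 = 0.79272
Mean = (0.36047 + 0.89483 + 0.75419 + 0.79272) / 4 = 0.7006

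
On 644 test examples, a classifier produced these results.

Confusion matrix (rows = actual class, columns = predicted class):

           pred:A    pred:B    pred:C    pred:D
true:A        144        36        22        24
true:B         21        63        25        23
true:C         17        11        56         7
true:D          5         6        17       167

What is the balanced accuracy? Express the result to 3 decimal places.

0.647

Balanced accuracy = mean of per-class recall.
  A: recall = 144/226 = 0.6372
  B: recall = 63/132 = 0.4773
  C: recall = 56/91 = 0.6154
  D: recall = 167/195 = 0.8564
Mean = (0.6372 + 0.4773 + 0.6154 + 0.8564) / 4 = 0.647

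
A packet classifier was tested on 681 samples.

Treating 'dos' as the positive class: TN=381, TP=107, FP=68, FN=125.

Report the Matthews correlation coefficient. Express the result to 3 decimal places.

MCC = (TP·TN − FP·FN) / √((TP+FP)(TP+FN)(TN+FP)(TN+FN))
Numerator = 107·381 − 68·125 = 32267
Denominator = √(175·232·449·506) = √9224076400 = 96042.0554
MCC = 32267 / 96042.0554 = 0.336

0.336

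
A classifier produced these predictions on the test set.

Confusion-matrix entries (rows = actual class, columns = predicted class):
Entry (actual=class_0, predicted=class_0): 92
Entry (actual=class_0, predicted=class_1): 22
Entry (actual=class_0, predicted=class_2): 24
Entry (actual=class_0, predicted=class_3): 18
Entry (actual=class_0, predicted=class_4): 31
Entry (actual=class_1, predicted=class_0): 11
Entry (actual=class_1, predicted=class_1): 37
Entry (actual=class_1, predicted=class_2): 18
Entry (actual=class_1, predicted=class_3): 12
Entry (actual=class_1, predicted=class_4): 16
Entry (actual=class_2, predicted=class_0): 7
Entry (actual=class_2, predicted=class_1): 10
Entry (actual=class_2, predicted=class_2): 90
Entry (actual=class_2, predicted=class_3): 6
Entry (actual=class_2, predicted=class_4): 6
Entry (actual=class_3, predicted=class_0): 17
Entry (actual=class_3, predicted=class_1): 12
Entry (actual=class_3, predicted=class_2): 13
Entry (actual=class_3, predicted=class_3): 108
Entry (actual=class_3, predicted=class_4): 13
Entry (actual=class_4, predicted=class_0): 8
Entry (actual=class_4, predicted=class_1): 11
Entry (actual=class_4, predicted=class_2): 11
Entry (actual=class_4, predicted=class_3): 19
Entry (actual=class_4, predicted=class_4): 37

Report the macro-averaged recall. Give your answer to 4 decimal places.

Per-class recall (TP/(TP+FN)):
  class_0: TP=92, FN=22+24+18+31=95 → 92/187 = 0.49198
  class_1: TP=37, FN=11+18+12+16=57 → 37/94 = 0.39362
  class_2: TP=90, FN=7+10+6+6=29 → 90/119 = 0.75630
  class_3: TP=108, FN=17+12+13+13=55 → 108/163 = 0.66258
  class_4: TP=37, FN=8+11+11+19=49 → 37/86 = 0.43023
Macro-recall = mean = (0.49198 + 0.39362 + 0.75630 + 0.66258 + 0.43023) / 5 = 0.5469

0.5469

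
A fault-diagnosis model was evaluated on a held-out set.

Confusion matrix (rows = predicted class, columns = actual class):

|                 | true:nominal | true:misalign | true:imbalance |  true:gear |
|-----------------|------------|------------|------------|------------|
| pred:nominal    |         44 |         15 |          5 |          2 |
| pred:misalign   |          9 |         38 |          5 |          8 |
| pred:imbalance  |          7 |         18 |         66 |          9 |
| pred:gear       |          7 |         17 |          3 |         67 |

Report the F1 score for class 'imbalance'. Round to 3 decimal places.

0.737

One-vs-rest for 'imbalance': TP = diagonal; FP = other classes predicted 'imbalance'; FN = 'imbalance' predicted as other.
F1 score = 2·TP/(2·TP+FP+FN).
imbalance: TP=66, FP=7+18+9=34, FN=5+5+3=13 → 132/179 = 0.7374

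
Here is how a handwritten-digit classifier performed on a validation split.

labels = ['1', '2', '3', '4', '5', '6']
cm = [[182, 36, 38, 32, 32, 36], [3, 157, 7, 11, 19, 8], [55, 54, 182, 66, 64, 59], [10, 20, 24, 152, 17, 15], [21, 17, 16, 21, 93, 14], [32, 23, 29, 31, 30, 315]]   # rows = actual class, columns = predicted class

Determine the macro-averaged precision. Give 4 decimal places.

Per-class precision (TP/(TP+FP)):
  1: TP=182, FP=3+55+10+21+32=121 → 182/303 = 0.60066
  2: TP=157, FP=36+54+20+17+23=150 → 157/307 = 0.51140
  3: TP=182, FP=38+7+24+16+29=114 → 182/296 = 0.61486
  4: TP=152, FP=32+11+66+21+31=161 → 152/313 = 0.48562
  5: TP=93, FP=32+19+64+17+30=162 → 93/255 = 0.36471
  6: TP=315, FP=36+8+59+15+14=132 → 315/447 = 0.70470
Macro-precision = mean = (0.60066 + 0.51140 + 0.61486 + 0.48562 + 0.36471 + 0.70470) / 6 = 0.5470

0.5470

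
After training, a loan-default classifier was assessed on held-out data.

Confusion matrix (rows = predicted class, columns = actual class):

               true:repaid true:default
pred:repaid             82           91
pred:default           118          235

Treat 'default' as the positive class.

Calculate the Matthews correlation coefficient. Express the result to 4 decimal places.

MCC = (TP·TN − FP·FN) / √((TP+FP)(TP+FN)(TN+FP)(TN+FN))
Numerator = 235·82 − 118·91 = 8532
Denominator = √(353·326·200·173) = √3981698800 = 63100.7036
MCC = 8532 / 63100.7036 = 0.1352

0.1352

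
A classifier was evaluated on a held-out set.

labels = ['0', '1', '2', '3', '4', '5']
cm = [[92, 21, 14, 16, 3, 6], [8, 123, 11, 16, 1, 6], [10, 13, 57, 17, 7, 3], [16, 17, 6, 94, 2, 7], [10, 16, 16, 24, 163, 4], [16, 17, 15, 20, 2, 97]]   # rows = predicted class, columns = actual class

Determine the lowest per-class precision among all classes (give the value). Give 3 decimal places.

0.533

Per-class precision (TP/(TP+FP)):
  0: TP=92, FP=21+14+16+3+6=60 → 92/152 = 0.6053
  1: TP=123, FP=8+11+16+1+6=42 → 123/165 = 0.7455
  2: TP=57, FP=10+13+17+7+3=50 → 57/107 = 0.5327
  3: TP=94, FP=16+17+6+2+7=48 → 94/142 = 0.6620
  4: TP=163, FP=10+16+16+24+4=70 → 163/233 = 0.6996
  5: TP=97, FP=16+17+15+20+2=70 → 97/167 = 0.5808
Lowest is class '2' with precision = 0.533.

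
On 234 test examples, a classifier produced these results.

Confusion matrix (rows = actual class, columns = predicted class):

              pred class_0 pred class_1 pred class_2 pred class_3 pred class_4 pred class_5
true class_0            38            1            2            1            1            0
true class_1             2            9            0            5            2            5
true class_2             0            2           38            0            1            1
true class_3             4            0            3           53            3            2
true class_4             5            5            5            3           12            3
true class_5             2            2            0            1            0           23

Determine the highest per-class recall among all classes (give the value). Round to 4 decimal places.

0.9048

Per-class recall (TP/(TP+FN)):
  class_0: TP=38, FN=1+2+1+1+0=5 → 38/43 = 0.88372
  class_1: TP=9, FN=2+0+5+2+5=14 → 9/23 = 0.39130
  class_2: TP=38, FN=0+2+0+1+1=4 → 38/42 = 0.90476
  class_3: TP=53, FN=4+0+3+3+2=12 → 53/65 = 0.81538
  class_4: TP=12, FN=5+5+5+3+3=21 → 12/33 = 0.36364
  class_5: TP=23, FN=2+2+0+1+0=5 → 23/28 = 0.82143
Highest is class 'class_2' with recall = 0.9048.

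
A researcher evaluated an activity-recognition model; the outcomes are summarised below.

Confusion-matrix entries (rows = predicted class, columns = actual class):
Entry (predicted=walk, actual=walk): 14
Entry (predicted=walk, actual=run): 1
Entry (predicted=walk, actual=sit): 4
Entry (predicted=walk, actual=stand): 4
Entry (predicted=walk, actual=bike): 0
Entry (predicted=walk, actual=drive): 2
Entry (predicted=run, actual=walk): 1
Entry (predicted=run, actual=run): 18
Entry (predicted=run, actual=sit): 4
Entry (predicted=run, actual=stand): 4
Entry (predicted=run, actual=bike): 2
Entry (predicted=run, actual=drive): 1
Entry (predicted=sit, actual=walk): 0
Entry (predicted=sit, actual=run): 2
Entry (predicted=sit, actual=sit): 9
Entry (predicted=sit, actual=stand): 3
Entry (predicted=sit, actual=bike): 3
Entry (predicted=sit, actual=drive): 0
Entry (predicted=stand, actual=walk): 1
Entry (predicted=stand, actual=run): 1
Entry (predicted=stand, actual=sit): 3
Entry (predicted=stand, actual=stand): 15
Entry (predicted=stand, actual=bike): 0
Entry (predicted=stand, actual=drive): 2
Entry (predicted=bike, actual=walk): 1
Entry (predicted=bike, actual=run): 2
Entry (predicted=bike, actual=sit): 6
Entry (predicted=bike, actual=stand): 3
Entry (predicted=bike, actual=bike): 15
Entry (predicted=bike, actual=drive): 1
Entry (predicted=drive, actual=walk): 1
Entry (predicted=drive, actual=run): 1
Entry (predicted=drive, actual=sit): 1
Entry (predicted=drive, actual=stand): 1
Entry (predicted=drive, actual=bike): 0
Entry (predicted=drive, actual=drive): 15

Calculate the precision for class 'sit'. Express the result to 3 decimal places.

0.529

One-vs-rest for 'sit': TP = diagonal; FP = other classes predicted 'sit'; FN = 'sit' predicted as other.
precision = TP/(TP+FP).
sit: TP=9, FP=0+2+3+3+0=8 → 9/17 = 0.5294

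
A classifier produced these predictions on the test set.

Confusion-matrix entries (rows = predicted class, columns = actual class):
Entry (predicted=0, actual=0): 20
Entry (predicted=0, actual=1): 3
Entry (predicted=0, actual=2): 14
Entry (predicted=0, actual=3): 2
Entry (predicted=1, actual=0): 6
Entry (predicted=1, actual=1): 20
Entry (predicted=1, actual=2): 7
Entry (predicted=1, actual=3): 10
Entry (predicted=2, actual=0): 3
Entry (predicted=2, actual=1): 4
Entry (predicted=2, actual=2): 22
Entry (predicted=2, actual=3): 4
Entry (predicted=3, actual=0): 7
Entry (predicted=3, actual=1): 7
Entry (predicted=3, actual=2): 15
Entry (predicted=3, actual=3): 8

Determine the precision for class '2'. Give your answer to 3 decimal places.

0.667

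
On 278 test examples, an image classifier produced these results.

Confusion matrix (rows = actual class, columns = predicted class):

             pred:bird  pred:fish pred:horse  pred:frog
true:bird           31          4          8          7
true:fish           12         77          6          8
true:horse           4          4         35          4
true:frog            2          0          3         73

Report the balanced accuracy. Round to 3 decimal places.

0.762

Balanced accuracy = mean of per-class recall.
  bird: recall = 31/50 = 0.6200
  fish: recall = 77/103 = 0.7476
  horse: recall = 35/47 = 0.7447
  frog: recall = 73/78 = 0.9359
Mean = (0.6200 + 0.7476 + 0.7447 + 0.9359) / 4 = 0.762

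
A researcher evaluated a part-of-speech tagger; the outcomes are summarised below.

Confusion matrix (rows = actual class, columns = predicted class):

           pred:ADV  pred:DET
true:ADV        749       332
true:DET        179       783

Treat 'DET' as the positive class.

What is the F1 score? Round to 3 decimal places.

Precision = TP/(TP+FP) = 783/1115 = 0.7022
Recall = TP/(TP+FN) = 783/962 = 0.8139
F1 = 2·TP/(2·TP+FP+FN) = 1566/2077 = 0.754

0.754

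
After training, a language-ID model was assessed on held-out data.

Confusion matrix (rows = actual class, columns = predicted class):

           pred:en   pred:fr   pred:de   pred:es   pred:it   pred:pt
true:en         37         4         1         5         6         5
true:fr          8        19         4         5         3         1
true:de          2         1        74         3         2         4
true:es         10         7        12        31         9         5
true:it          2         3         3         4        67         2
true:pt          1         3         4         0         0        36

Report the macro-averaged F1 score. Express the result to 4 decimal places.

0.6622

Per-class F1 score (2·TP/(2·TP+FP+FN)):
  en: TP=37, FP=8+2+10+2+1=23, FN=4+1+5+6+5=21 → 74/118 = 0.62712
  fr: TP=19, FP=4+1+7+3+3=18, FN=8+4+5+3+1=21 → 38/77 = 0.49351
  de: TP=74, FP=1+4+12+3+4=24, FN=2+1+3+2+4=12 → 148/184 = 0.80435
  es: TP=31, FP=5+5+3+4+0=17, FN=10+7+12+9+5=43 → 62/122 = 0.50820
  it: TP=67, FP=6+3+2+9+0=20, FN=2+3+3+4+2=14 → 134/168 = 0.79762
  pt: TP=36, FP=5+1+4+5+2=17, FN=1+3+4+0+0=8 → 72/97 = 0.74227
Macro-F1 score = mean = (0.62712 + 0.49351 + 0.80435 + 0.50820 + 0.79762 + 0.74227) / 6 = 0.6622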